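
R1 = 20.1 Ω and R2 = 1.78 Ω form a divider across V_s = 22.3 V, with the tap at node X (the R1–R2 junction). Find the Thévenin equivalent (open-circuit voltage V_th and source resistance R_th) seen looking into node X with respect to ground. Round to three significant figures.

Open-circuit (no load on X): V_th = V_s · R2/(R1 + R2) = 22.3 × 1.78/(20.10 + 1.78) = 1.814 V.
With V_s suppressed (replaced by a short), R_th = R1 ‖ R2 = (20.10 × 1.78)/(20.10 + 1.78) = 1.635 Ω.

V_th ≈ 1.81 V, R_th ≈ 1.64 Ω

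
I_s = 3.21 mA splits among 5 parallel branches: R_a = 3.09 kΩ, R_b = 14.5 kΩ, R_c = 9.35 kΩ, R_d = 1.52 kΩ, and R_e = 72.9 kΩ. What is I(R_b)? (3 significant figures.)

I ≈ 0.189 mA

ΣG = 1/3.09 + 1/14.5 + 1/9.35 + 1/1.52 + 1/72.9 = 1.171.
R_b takes the fraction G_k/ΣG = 0.06897/1.171 = 0.05889, so I = 3.21 × 0.05889 = 0.1890 mA.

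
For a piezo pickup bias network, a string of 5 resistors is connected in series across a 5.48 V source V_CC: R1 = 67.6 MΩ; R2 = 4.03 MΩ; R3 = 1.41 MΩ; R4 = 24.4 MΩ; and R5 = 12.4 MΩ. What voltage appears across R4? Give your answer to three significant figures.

Total series resistance ΣR = 67.6 + 4.03 + 1.41 + 24.4 + 12.4 = 109.8 MΩ.
Voltage divider: V = V_CC · (24.40 / 109.8) = 5.48 × 0.2221 = 1.217 V.

V ≈ 1.22 V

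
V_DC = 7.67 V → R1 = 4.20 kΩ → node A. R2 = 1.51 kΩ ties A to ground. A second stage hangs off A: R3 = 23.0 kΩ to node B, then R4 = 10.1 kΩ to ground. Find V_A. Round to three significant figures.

V_A ≈ 1.96 V

The second stage (R3 + R4 = 33.10 kΩ) loads node A in parallel with R2.
R2 ‖ (R3+R4) = 1.444 kΩ.
So V_A = 7.67 × 0.2559 = 1.962 V.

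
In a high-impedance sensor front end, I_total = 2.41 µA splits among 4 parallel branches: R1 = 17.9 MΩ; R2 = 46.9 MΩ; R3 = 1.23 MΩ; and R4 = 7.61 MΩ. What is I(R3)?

I ≈ 1.92 µA

Conductances: ΣG = 1/17.9 + 1/46.9 + 1/1.23 + 1/7.61 = 1.022 (1/MΩ).
By the current-divider rule, I = I_total · G_k/ΣG = 2.41 × 0.7958 = 1.918 µA.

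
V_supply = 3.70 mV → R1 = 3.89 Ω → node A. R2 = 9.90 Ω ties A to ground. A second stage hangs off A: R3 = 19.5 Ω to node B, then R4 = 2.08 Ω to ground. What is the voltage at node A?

V_A ≈ 2.35 mV

Looking into the second stage from A: R3 + R4 = 21.58 Ω appears in parallel with R2.
R2 ‖ (R3+R4) = 6.787 Ω.
First divider: V_A = V_supply · 6.787/(3.89 + 6.787) = 2.352 mV.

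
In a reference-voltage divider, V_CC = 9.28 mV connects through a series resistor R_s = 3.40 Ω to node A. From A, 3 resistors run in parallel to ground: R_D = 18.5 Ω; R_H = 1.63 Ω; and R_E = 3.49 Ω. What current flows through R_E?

Combine the parallel branches: R_p = (1/18.5 + 1/1.63 + 1/3.49)⁻¹ = 1.048 Ω.
V_A by voltage divider: V_A = 9.28 × 1.048/(3.40 + 1.048) = 2.187 mV.
I(R_E) = V_A / R_E = 2.187/3.49 = 0.6266 mA.

I ≈ 0.627 mA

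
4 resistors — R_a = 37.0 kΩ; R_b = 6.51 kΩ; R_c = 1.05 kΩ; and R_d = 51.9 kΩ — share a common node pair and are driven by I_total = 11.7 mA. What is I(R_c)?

I ≈ 9.67 mA

Conductances: ΣG = 1/37.0 + 1/6.51 + 1/1.05 + 1/51.9 = 1.152 (1/kΩ).
Current divider: I(R_c) = I_total · G_k/ΣG = 11.7 × (0.9524/1.152) = 11.7 × 0.8265 = 9.670 mA.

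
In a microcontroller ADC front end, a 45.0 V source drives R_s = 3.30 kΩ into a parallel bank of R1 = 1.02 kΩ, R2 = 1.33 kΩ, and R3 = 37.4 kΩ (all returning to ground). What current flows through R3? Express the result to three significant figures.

I ≈ 0.177 mA

Parallel bank: R_p = 1/(1/1.02 + 1/1.33 + 1/37.4) = 0.5685 kΩ.
V_A = 45.0 × 0.5685/3.869 = 6.613 V.
Branch current I = V_A/R3 = 6.613/37.4 = 0.1768 mA.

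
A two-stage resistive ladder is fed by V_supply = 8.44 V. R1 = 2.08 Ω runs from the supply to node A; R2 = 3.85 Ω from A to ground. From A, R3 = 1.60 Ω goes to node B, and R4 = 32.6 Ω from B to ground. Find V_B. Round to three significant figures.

Looking into the second stage from A: R3 + R4 = 34.20 Ω appears in parallel with R2.
R2 ‖ (R3+R4) = 3.460 Ω.
First divider: V_A = V_supply · 3.460/(2.08 + 3.460) = 5.271 V.
Stage 2 is unloaded, so V_B = V_A · R4/(R3+R4) = 5.271 × 32.6/34.20 = 5.025 V.

V_B ≈ 5.02 V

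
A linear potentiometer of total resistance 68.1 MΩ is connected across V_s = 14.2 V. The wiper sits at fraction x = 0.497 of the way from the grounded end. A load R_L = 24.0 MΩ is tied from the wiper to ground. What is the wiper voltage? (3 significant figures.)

Lower segment x·R_p = 33.85 MΩ; upper segment (1−x)·R_p = 34.25 MΩ.
(x·R_p) ‖ R_L = 14.04 MΩ.
Then V_out = V_s · 14.04/(34.25 + 14.04) = 4.129 V.
(Unloaded: V_out = x·V_s = 7.06 V.)

V_out ≈ 4.13 V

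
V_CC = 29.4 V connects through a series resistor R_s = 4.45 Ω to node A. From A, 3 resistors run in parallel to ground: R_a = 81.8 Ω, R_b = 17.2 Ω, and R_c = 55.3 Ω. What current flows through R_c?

I ≈ 0.381 A

Equivalent of the parallel group: R_p = 11.31 Ω.
Node voltage V_A = V_CC · R_p/(R_s + R_p) = 29.4 × 0.7176 = 21.10 V.
Branch current I = V_A/R_c = 21.10/55.3 = 0.3815 A.
(Check via current divider: I_total = 1.866 A; share G_k/ΣG = 0.2045 → same result.)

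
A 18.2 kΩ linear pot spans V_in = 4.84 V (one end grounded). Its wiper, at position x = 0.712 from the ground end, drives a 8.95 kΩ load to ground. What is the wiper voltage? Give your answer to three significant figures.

The pot divides into 5.242 kΩ above the wiper and 12.96 kΩ below.
Lower segment in parallel with the load: 12.96 ‖ 8.95 = 5.294 kΩ.
V_out = 4.84 × 5.294/(5.242 + 5.294) = 2.432 V.
(Unloaded: V_out = x·V_in = 3.45 V.)

V_out ≈ 2.43 V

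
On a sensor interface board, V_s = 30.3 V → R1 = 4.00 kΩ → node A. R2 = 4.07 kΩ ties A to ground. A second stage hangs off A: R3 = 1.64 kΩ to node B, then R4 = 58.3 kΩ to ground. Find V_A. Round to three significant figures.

V_A ≈ 14.8 V

Looking into the second stage from A: R3 + R4 = 59.94 kΩ appears in parallel with R2.
R2 ‖ (R3+R4) = 3.811 kΩ.
V_A = 30.3 × 3.811/(4.00 + 3.811) = 14.78 V.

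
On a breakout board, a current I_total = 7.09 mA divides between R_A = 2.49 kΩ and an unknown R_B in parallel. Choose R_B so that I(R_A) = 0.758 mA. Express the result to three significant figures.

The fraction through R_A equals R_B/(R_A+R_B).
0.758/7.09 = R_B/(R_A + R_B) → R_B = R_A · (0.1069)/(1 − 0.1069) = 2.49 × 0.1197 = 0.2981 kΩ.

R_B ≈ 0.298 kΩ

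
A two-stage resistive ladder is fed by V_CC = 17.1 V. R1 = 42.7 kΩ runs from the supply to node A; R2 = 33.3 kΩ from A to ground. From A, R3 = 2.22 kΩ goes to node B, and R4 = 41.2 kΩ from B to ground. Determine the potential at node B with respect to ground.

Node A sees R2 in parallel with the series input of stage 2, R3 + R4 = 43.42 kΩ.
Effective lower resistance at A: R2 ‖ 43.42 = 18.85 kΩ.
V_A = 17.1 × 18.85/(42.7 + 18.85) = 5.236 V.
Stage 2 is unloaded, so V_B = V_A · R4/(R3+R4) = 5.236 × 41.2/43.42 = 4.969 V.

V_B ≈ 4.97 V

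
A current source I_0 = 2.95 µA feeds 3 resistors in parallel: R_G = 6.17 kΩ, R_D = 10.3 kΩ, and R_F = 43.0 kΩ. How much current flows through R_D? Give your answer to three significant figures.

I ≈ 1.01 µA

Total conductance ΣG = 1/6.17 + 1/10.3 + 1/43.0 = 0.2824 (units of 1/kΩ).
Current divider: I(R_D) = I_0 · G_k/ΣG = 2.95 × (0.09709/0.2824) = 2.95 × 0.3438 = 1.014 µA.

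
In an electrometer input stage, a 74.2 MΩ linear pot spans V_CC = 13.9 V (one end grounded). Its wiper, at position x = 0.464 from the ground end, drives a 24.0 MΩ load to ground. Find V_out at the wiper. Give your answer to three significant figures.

The pot divides into 39.77 MΩ above the wiper and 34.43 MΩ below.
Lower segment in parallel with the load: 34.43 ‖ 24.0 = 14.14 MΩ.
Loaded-divider output: V_out = 13.9 × 0.2623 = 3.646 V.
(Unloaded: V_out = x·V_CC = 6.45 V.)

V_out ≈ 3.65 V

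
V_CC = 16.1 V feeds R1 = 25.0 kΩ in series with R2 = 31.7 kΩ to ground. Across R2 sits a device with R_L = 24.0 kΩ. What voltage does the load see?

V_out ≈ 5.69 V

R2 ‖ R_L = (31.7 × 24.0)/(31.7 + 24.0) = 13.66 kΩ.
Then V_out = V_CC · R2'/(R1 + R2') = 16.1 × 13.66/38.66 = 5.688 V.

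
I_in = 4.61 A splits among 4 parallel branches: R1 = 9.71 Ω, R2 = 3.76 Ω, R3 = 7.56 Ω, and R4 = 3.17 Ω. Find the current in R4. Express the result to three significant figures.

ΣG = 1/9.71 + 1/3.76 + 1/7.56 + 1/3.17 = 0.8167.
By the current-divider rule, I = I_in · G_k/ΣG = 4.61 × 0.3863 = 1.781 A.

I ≈ 1.78 A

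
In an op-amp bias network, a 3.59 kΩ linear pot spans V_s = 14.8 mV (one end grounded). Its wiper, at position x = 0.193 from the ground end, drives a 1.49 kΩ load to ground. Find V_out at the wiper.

Split the track: R_lower = x·R_p = 0.6929 kΩ, R_upper = (1−x)·R_p = 2.897 kΩ.
R_L loads the lower segment: effective lower R = 0.4729 kΩ.
V_out = 14.8 × 0.4729/(2.897 + 0.4729) = 2.077 mV.
(Unloaded: V_out = x·V_s = 2.86 mV.)

V_out ≈ 2.08 mV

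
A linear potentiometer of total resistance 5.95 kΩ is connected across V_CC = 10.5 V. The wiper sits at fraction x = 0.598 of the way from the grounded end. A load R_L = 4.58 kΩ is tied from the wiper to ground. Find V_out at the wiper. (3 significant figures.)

V_out ≈ 4.78 V

The pot divides into 2.392 kΩ above the wiper and 3.558 kΩ below.
R_L loads the lower segment: effective lower R = 2.002 kΩ.
Then V_out = V_CC · 2.002/(2.392 + 2.002) = 4.785 V.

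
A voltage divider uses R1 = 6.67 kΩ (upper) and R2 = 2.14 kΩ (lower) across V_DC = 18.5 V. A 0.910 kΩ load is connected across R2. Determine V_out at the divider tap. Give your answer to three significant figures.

R2 ‖ R_L = (2.14 × 0.910)/(2.14 + 0.910) = 0.6385 kΩ.
Then V_out = V_DC · R2'/(R1 + R2') = 18.5 × 0.6385/7.308 = 1.616 V.

V_out ≈ 1.62 V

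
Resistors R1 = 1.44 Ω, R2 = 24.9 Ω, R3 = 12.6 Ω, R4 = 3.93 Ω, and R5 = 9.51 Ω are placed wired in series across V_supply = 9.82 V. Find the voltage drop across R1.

V ≈ 0.270 V

Series total: ΣR = 1.44 + 24.9 + 12.6 + 3.93 + 9.51 = 52.38 Ω.
Voltage divider: V = V_supply · (1.440 / 52.38) = 9.82 × 0.02749 = 0.2700 V.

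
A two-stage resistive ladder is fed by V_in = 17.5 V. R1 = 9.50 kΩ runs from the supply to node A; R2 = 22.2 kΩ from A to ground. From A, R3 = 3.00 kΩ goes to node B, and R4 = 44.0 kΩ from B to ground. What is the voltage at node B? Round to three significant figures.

Node A sees R2 in parallel with the series input of stage 2, R3 + R4 = 47.00 kΩ.
R2 ‖ (R3+R4) = 15.08 kΩ.
First divider: V_A = V_in · 15.08/(9.50 + 15.08) = 10.74 V.
V_B = V_A × 0.9362 = 10.05 V.

V_B ≈ 10.1 V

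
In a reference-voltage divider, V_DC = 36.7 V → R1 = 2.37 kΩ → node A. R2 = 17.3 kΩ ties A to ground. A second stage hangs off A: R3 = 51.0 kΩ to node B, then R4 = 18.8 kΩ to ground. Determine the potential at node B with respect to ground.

V_B ≈ 8.44 V

Node A sees R2 in parallel with the series input of stage 2, R3 + R4 = 69.80 kΩ.
R2 ‖ (R3+R4) = 13.86 kΩ.
So V_A = 36.7 × 0.8540 = 31.34 V.
V_B = V_A × 0.2693 = 8.442 V.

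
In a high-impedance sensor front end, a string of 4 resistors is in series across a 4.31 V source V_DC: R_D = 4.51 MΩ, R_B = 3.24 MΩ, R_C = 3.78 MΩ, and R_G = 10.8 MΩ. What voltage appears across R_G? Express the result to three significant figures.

V ≈ 2.08 V

ΣR = 4.51 + 3.24 + 3.78 + 10.8 = 22.33 MΩ.
V = V_DC · R/ΣR = 4.31 × 0.4837 = 2.085 V.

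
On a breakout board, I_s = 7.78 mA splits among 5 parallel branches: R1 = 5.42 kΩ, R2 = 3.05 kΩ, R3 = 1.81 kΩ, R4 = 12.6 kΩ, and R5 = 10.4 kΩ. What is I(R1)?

I ≈ 1.16 mA

ΣG = 1/5.42 + 1/3.05 + 1/1.81 + 1/12.6 + 1/10.4 = 1.240.
By the current-divider rule, I = I_s · G_k/ΣG = 7.78 × 0.1487 = 1.157 mA.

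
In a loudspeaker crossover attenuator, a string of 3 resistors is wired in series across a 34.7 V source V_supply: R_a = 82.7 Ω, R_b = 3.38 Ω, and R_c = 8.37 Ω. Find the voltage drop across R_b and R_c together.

V ≈ 4.32 V

Total series resistance ΣR = 82.7 + 3.38 + 8.37 = 94.45 Ω.
R_{R_b..R_c} = 3.38 + 8.37 = 11.75 Ω.
V = V_supply · R/ΣR = 34.7 × 0.1244 = 4.317 V.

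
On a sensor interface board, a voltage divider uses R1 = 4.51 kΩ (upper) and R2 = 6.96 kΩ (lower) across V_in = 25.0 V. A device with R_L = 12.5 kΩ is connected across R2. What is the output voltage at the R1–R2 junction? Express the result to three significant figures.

V_out ≈ 12.4 V

The load sits in parallel with R2, giving an effective lower resistance R2' = R2·R_L/(R2+R_L) = 4.471 kΩ.
Then V_out = V_in · R2'/(R1 + R2') = 25.0 × 4.471/8.981 = 12.45 V.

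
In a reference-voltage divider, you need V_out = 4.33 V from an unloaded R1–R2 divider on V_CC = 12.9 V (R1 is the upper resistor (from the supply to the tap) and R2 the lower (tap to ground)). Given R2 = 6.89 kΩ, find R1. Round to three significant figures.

Required fraction k = V_out/V_CC = 0.3357.
R1 = R2·(1/k − 1) = 6.89 × 1.979 = 13.64 kΩ.

R1 ≈ 13.6 kΩ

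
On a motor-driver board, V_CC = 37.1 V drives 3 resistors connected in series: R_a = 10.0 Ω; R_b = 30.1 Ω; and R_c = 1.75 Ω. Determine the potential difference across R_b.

V ≈ 26.7 V

Total series resistance ΣR = 10.0 + 30.1 + 1.75 = 41.85 Ω.
Voltage divider: V = V_CC · (30.10 / 41.85) = 37.1 × 0.7192 = 26.68 V.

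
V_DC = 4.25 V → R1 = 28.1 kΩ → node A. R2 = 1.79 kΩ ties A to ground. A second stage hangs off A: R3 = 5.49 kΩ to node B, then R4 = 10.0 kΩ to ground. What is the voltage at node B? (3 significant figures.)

V_B ≈ 0.148 V

Looking into the second stage from A: R3 + R4 = 15.49 kΩ appears in parallel with R2.
Effective lower resistance at A: R2 ‖ 15.49 = 1.605 kΩ.
V_A = 4.25 × 1.605/(28.1 + 1.605) = 0.2296 V.
V_B = V_A × 0.6456 = 0.1482 V.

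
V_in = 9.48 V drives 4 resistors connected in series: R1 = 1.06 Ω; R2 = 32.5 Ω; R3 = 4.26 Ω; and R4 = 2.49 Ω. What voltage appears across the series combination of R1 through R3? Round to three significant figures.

Series total: ΣR = 1.06 + 32.5 + 4.26 + 2.49 = 40.31 Ω.
R_{R1..R3} = 1.06 + 32.5 + 4.26 = 37.82 Ω.
Voltage divider: V = V_in · (37.82 / 40.31) = 9.48 × 0.9382 = 8.894 V.

V ≈ 8.89 V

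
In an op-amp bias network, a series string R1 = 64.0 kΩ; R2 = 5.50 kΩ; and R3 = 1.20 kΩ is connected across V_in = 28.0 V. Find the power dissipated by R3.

P ≈ 0.188 mW

ΣR = 70.70 kΩ → I = 28.0/70.70 = 0.3960 mA.
P = I²R = 0.1568 × 1.20 = 0.1882 mW.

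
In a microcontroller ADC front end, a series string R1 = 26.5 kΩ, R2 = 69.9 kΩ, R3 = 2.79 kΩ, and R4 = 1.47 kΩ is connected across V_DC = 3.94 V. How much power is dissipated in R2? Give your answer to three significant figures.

P ≈ 0.107 mW

Series current I = V_DC/ΣR = 3.94/100.7 = 0.03914 mA.
P = I²R = 0.001532 × 69.9 = 0.1071 mW.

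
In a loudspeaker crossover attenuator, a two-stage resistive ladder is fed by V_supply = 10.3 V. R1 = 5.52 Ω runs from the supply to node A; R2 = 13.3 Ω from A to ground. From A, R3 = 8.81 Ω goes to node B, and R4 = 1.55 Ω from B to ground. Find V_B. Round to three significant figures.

Looking into the second stage from A: R3 + R4 = 10.36 Ω appears in parallel with R2.
Effective lower resistance at A: R2 ‖ 10.36 = 5.824 Ω.
So V_A = 10.3 × 0.5134 = 5.288 V.
Stage 2 is unloaded, so V_B = V_A · R4/(R3+R4) = 5.288 × 1.55/10.36 = 0.7911 V.

V_B ≈ 0.791 V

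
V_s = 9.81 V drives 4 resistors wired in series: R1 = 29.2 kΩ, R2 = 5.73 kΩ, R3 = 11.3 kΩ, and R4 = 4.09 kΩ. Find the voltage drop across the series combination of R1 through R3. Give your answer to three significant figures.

ΣR = 29.2 + 5.73 + 11.3 + 4.09 = 50.32 kΩ.
R_{R1..R3} = 29.2 + 5.73 + 11.3 = 46.23 kΩ.
V = V_s · R/ΣR = 9.81 × 0.9187 = 9.013 V.

V ≈ 9.01 V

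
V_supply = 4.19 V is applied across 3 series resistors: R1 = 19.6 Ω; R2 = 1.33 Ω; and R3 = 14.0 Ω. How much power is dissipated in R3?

P ≈ 0.201 W

ΣR = 34.93 Ω → I = 4.19/34.93 = 0.1200 A.
V(R3) = I·R = 1.679 V; P = V·I = 1.679 × 0.1200 = 0.2014 W.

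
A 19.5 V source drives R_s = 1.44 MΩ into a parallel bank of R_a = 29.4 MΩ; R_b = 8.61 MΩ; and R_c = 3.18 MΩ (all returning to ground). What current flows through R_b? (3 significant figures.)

Equivalent of the parallel group: R_p = 2.152 MΩ.
V_A by voltage divider: V_A = 19.5 × 2.152/(1.44 + 2.152) = 11.68 V.
Branch current I = V_A/R_b = 11.68/8.61 = 1.357 µA.

I ≈ 1.36 µA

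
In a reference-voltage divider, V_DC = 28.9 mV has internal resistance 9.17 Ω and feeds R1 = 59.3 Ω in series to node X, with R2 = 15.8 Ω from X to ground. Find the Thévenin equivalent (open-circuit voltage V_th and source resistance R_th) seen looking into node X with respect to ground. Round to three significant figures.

V_th ≈ 5.42 mV, R_th ≈ 12.8 Ω

R1' = 9.17 + 59.3 = 68.47 Ω (source resistance + R1).
With X open, the divider is unloaded: V_th = 28.9 × 15.8/84.27 = 5.419 mV.
Looking into X with the source shorted: R_th = R1'·R2/(R1'+R2) = 68.47 × 15.8/84.27 = 12.84 Ω.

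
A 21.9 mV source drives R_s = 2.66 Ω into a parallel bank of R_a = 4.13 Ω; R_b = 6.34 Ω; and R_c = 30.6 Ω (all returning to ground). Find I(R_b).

Equivalent of the parallel group: R_p = 2.312 Ω.
V_A by voltage divider: V_A = 21.9 × 2.312/(2.66 + 2.312) = 10.18 mV.
I(R_b) = V_A / R_b = 10.18/6.34 = 1.606 mA.

I ≈ 1.61 mA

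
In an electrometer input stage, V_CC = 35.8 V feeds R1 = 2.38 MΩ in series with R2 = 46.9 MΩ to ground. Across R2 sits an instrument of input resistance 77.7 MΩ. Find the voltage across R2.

R2 ‖ R_L = (46.9 × 77.7)/(46.9 + 77.7) = 29.25 MΩ.
Voltage divider with the loaded lower leg: V_out = 35.8 × 29.25/(2.38 + 29.25) = 35.8 × 0.9247 = 33.11 V.

V_out ≈ 33.1 V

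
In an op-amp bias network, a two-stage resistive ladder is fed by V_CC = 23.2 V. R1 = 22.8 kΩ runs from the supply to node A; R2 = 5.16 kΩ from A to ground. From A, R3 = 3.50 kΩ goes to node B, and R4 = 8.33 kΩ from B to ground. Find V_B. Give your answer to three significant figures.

Looking into the second stage from A: R3 + R4 = 11.83 kΩ appears in parallel with R2.
Effective lower resistance at A: R2 ‖ 11.83 = 3.593 kΩ.
So V_A = 23.2 × 0.1361 = 3.158 V.
Stage 2 is unloaded, so V_B = V_A · R4/(R3+R4) = 3.158 × 8.33/11.83 = 2.224 V.

V_B ≈ 2.22 V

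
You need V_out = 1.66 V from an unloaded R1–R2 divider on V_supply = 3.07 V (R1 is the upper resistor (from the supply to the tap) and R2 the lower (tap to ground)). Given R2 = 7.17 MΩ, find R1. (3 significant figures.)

R1 ≈ 6.09 MΩ

The divider ratio is R2/(R1+R2) = 1.66/3.07 = 0.5407.
Rearranging, R1 = R2·(1−k)/k = 7.17 × 0.8494 = 6.090 MΩ.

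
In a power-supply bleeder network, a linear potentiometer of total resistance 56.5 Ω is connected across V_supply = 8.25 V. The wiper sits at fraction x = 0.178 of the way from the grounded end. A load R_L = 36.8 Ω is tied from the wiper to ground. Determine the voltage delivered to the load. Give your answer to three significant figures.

V_out ≈ 1.20 V

Lower segment x·R_p = 10.06 Ω; upper segment (1−x)·R_p = 46.44 Ω.
Lower segment in parallel with the load: 10.06 ‖ 36.8 = 7.898 Ω.
Then V_out = V_supply · 7.898/(46.44 + 7.898) = 1.199 V.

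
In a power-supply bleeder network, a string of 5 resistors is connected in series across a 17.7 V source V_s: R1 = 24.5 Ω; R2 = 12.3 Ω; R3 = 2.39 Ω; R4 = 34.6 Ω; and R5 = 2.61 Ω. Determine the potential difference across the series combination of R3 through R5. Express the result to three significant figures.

V ≈ 9.17 V

Series total: ΣR = 24.5 + 12.3 + 2.39 + 34.6 + 2.61 = 76.40 Ω.
R_{R3..R5} = 2.39 + 34.6 + 2.61 = 39.60 Ω.
By the voltage-divider rule, V = 17.7 × 39.60/76.40 = 9.174 V.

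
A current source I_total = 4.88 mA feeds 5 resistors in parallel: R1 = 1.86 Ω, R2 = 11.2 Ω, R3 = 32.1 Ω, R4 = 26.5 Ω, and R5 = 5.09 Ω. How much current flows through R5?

Total conductance ΣG = 1/1.86 + 1/11.2 + 1/32.1 + 1/26.5 + 1/5.09 = 0.8923 (units of 1/Ω).
By the current-divider rule, I = I_total · G_k/ΣG = 4.88 × 0.2202 = 1.074 mA.

I ≈ 1.07 mA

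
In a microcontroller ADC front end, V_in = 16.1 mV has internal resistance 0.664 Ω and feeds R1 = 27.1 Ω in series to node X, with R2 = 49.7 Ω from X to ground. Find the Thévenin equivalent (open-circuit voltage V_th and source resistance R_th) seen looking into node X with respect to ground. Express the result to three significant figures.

R1' = 0.664 + 27.1 = 27.76 Ω (source resistance + R1).
V_th is the unloaded tap voltage: V_in · R2/(R1'+R2) = 16.1 × 0.6416 = 10.33 mV.
Looking into X with the source shorted: R_th = R1'·R2/(R1'+R2) = 27.76 × 49.7/77.46 = 17.81 Ω.

V_th ≈ 10.3 mV, R_th ≈ 17.8 Ω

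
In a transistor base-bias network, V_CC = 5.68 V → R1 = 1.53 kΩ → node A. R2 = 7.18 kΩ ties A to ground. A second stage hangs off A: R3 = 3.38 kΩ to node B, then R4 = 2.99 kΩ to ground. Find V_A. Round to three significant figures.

V_A ≈ 3.91 V

Looking into the second stage from A: R3 + R4 = 6.370 kΩ appears in parallel with R2.
R2 ‖ (R3+R4) = 3.375 kΩ.
So V_A = 5.68 × 0.6881 = 3.908 V.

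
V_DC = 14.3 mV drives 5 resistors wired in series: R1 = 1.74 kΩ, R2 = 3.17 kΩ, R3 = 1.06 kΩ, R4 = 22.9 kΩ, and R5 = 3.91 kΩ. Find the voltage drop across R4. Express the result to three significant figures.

ΣR = 1.74 + 3.17 + 1.06 + 22.9 + 3.91 = 32.78 kΩ.
Voltage divider: V = V_DC · (22.90 / 32.78) = 14.3 × 0.6986 = 9.990 mV.

V ≈ 9.99 mV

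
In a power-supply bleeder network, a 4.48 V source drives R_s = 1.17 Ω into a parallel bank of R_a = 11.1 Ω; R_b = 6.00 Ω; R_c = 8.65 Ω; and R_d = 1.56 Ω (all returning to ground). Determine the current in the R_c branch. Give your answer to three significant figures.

I ≈ 0.237 A

Equivalent of the parallel group: R_p = 0.9868 Ω.
V_A by voltage divider: V_A = 4.48 × 0.9868/(1.17 + 0.9868) = 2.050 V.
Branch current I = V_A/R_c = 2.050/8.65 = 0.2370 A.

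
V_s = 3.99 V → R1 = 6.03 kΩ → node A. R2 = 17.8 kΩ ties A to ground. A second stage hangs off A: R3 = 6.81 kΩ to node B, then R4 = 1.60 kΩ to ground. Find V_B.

V_B ≈ 0.369 V

Node A sees R2 in parallel with the series input of stage 2, R3 + R4 = 8.410 kΩ.
R2 ‖ (R3+R4) = 5.711 kΩ.
First divider: V_A = V_s · 5.711/(6.03 + 5.711) = 1.941 V.
Stage 2 is unloaded, so V_B = V_A · R4/(R3+R4) = 1.941 × 1.60/8.410 = 0.3693 V.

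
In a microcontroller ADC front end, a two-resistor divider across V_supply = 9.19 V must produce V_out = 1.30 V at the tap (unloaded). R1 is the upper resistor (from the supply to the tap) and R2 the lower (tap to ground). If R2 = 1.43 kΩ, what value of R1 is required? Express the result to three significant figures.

R1 ≈ 8.68 kΩ

Required fraction k = V_out/V_supply = 0.1415.
So R1 = R2 · (V_supply/V_out − 1) = 1.43 × (9.19/1.30 − 1) = 1.43 × 6.069 = 8.679 kΩ.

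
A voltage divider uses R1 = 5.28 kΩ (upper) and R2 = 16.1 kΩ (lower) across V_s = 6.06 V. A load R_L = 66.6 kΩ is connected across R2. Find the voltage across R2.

V_out ≈ 4.31 V

First combine the lower leg with the load: R2 ‖ R_L = 12.97 kΩ.
Now apply the divider: V_out = 6.06 × 0.7106 = 4.306 V.
(Unloaded it would be 4.56 V; the load pulls it down.)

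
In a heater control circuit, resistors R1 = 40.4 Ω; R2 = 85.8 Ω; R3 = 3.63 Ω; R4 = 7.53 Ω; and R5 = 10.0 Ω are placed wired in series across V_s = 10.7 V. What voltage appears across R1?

V ≈ 2.93 V

Series total: ΣR = 40.4 + 85.8 + 3.63 + 7.53 + 10.0 = 147.4 Ω.
V = V_s · R/ΣR = 10.7 × 0.2742 = 2.933 V.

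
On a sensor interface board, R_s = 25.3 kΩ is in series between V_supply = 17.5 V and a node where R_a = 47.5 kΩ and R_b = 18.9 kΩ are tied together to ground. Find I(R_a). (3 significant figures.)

I ≈ 0.128 mA

Combine the parallel branches: R_p = (1/47.5 + 1/18.9)⁻¹ = 13.52 kΩ.
V_A = 17.5 × 13.52/38.82 = 6.095 V.
Branch current I = V_A/R_a = 6.095/47.5 = 0.1283 mA.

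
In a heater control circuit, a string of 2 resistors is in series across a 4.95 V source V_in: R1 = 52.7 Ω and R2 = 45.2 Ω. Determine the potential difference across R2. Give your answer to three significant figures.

V ≈ 2.29 V

ΣR = 52.7 + 45.2 = 97.90 Ω.
By the voltage-divider rule, V = 4.95 × 45.20/97.90 = 2.285 V.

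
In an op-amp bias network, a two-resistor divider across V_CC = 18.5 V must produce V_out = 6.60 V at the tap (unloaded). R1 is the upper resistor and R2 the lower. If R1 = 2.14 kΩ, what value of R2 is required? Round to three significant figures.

Required fraction k = V_out/V_CC = 0.3568.
R2 = R1 · 0.3568/(1 − 0.3568) = 1.187 kΩ.

R2 ≈ 1.19 kΩ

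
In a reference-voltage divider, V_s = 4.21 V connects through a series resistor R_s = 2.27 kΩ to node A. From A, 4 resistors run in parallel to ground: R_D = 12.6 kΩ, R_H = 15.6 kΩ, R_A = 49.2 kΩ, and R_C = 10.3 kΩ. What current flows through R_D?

I ≈ 0.210 mA

Combine the parallel branches: R_p = (1/12.6 + 1/15.6 + 1/49.2 + 1/10.3)⁻¹ = 3.833 kΩ.
V_A by voltage divider: V_A = 4.21 × 3.833/(2.27 + 3.833) = 2.644 V.
Branch current I = V_A/R_D = 2.644/12.6 = 0.2099 mA.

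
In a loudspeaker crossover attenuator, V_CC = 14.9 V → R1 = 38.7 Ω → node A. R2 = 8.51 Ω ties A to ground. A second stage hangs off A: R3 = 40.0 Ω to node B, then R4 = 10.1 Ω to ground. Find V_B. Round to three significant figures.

V_B ≈ 0.475 V

Node A sees R2 in parallel with the series input of stage 2, R3 + R4 = 50.10 Ω.
R2 ‖ (R3+R4) = 7.274 Ω.
So V_A = 14.9 × 0.1582 = 2.358 V.
V_B = V_A × 0.2016 = 0.4753 V.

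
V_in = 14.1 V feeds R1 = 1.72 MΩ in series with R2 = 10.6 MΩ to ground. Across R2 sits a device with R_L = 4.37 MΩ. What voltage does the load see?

V_out ≈ 9.06 V

First combine the lower leg with the load: R2 ‖ R_L = 3.094 MΩ.
Then V_out = V_in · R2'/(R1 + R2') = 14.1 × 3.094/4.814 = 9.063 V.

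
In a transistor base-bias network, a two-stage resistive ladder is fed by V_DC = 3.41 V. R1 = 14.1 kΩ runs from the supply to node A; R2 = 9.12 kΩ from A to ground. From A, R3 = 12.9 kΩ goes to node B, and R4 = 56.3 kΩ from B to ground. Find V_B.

Looking into the second stage from A: R3 + R4 = 69.20 kΩ appears in parallel with R2.
Effective lower resistance at A: R2 ‖ 69.20 = 8.058 kΩ.
So V_A = 3.41 × 0.3637 = 1.240 V.
Then the unloaded second divider: V_B = V_A × R4/(R3+R4) = 1.240 × 0.8136 = 1.009 V.

V_B ≈ 1.01 V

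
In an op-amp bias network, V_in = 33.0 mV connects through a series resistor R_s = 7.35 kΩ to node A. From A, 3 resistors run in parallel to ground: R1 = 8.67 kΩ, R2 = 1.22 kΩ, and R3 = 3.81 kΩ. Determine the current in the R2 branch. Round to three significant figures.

Combine the parallel branches: R_p = (1/8.67 + 1/1.22 + 1/3.81)⁻¹ = 0.8351 kΩ.
V_A by voltage divider: V_A = 33.0 × 0.8351/(7.35 + 0.8351) = 3.367 mV.
Branch current I = V_A/R2 = 3.367/1.22 = 2.760 µA.

I ≈ 2.76 µA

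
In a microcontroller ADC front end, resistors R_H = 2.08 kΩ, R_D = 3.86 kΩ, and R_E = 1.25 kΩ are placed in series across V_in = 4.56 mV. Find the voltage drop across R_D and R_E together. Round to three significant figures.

Total series resistance ΣR = 2.08 + 3.86 + 1.25 = 7.190 kΩ.
R_{R_D..R_E} = 3.86 + 1.25 = 5.110 kΩ.
V = V_in · R/ΣR = 4.56 × 0.7107 = 3.241 mV.

V ≈ 3.24 mV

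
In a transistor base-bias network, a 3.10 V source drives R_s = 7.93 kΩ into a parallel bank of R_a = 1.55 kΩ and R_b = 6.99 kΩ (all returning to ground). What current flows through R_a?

I ≈ 0.276 mA

Combine the parallel branches: R_p = (1/1.55 + 1/6.99)⁻¹ = 1.269 kΩ.
V_A = 3.10 × 1.269/9.199 = 0.4276 V.
I(R_a) = V_A / R_a = 0.4276/1.55 = 0.2758 mA.
(Check via current divider: I_total = 0.3370 mA; share G_k/ΣG = 0.8185 → same result.)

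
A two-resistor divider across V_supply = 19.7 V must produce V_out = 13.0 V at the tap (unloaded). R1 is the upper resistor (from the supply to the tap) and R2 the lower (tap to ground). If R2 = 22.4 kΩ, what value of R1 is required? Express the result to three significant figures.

R1 ≈ 11.5 kΩ

The divider ratio is R2/(R1+R2) = 13.0/19.7 = 0.6599.
Rearranging, R1 = R2·(1−k)/k = 22.4 × 0.5154 = 11.54 kΩ.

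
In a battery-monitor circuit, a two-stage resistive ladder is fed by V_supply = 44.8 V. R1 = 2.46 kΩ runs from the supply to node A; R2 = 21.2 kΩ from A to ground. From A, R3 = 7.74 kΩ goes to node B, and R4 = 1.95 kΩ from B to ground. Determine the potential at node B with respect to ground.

Looking into the second stage from A: R3 + R4 = 9.690 kΩ appears in parallel with R2.
Effective lower resistance at A: R2 ‖ 9.690 = 6.650 kΩ.
First divider: V_A = V_supply · 6.650/(2.46 + 6.650) = 32.70 V.
Stage 2 is unloaded, so V_B = V_A · R4/(R3+R4) = 32.70 × 1.95/9.690 = 6.581 V.

V_B ≈ 6.58 V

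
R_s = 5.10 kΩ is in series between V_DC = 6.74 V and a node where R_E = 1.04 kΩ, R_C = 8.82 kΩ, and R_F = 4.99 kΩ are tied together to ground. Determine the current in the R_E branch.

Parallel bank: R_p = 1/(1/1.04 + 1/8.82 + 1/4.99) = 0.7841 kΩ.
V_A = 6.74 × 0.7841/5.884 = 0.8982 V.
I(R_E) = V_A / R_E = 0.8982/1.04 = 0.8636 mA.

I ≈ 0.864 mA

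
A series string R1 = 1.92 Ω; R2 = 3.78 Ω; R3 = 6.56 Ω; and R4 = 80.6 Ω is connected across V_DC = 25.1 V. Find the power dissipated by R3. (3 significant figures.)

P ≈ 0.479 W

ΣR = 92.86 Ω → I = 25.1/92.86 = 0.2703 A.
P = I²R = 0.07306 × 6.56 = 0.4793 W.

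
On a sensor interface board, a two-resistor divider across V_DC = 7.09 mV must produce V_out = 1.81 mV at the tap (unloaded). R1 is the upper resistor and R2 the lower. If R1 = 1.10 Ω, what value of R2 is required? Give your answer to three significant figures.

Required fraction k = V_out/V_DC = 0.2553.
So R2 = R1 · V_out/(V_DC − V_out) = 1.10 × 1.81/(7.09 − 1.81) = 1.10 × 0.3428 = 0.3771 Ω.

R2 ≈ 0.377 Ω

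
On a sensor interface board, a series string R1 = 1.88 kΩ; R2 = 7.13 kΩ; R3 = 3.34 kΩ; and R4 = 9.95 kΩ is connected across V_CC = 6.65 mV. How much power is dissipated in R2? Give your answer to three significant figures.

P ≈ 0.634 nW

ΣR = 22.30 kΩ → I = 6.65/22.30 = 0.2982 µA.
P(R2) = I²·R2 = (0.2982)² × 7.13 = 0.6340 nW.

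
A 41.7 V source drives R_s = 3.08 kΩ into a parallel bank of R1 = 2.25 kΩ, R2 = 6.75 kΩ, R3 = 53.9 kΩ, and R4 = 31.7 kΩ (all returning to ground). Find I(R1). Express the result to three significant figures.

I ≈ 6.22 mA

Equivalent of the parallel group: R_p = 1.556 kΩ.
V_A by voltage divider: V_A = 41.7 × 1.556/(3.08 + 1.556) = 14.00 V.
I(R1) = V_A / R1 = 14.00/2.25 = 6.220 mA.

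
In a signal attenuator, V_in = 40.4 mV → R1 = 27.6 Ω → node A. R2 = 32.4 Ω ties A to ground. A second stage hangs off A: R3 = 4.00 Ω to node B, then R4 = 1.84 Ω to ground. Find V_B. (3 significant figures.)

V_B ≈ 1.94 mV

Looking into the second stage from A: R3 + R4 = 5.840 Ω appears in parallel with R2.
R2 ‖ (R3+R4) = 4.948 Ω.
So V_A = 40.4 × 0.1520 = 6.142 mV.
Then the unloaded second divider: V_B = V_A × R4/(R3+R4) = 6.142 × 0.3151 = 1.935 mV.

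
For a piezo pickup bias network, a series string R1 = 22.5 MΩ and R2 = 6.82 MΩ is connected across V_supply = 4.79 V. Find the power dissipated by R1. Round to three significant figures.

P ≈ 0.601 µW

ΣR = 29.32 MΩ → I = 4.79/29.32 = 0.1634 µA.
V(R1) = I·R = 3.676 V; P = V·I = 3.676 × 0.1634 = 0.6005 µW.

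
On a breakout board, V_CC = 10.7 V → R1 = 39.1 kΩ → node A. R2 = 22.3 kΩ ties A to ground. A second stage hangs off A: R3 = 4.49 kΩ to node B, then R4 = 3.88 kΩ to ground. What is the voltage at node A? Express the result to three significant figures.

V_A ≈ 1.44 V

The second stage (R3 + R4 = 8.370 kΩ) loads node A in parallel with R2.
R2 ‖ (R3+R4) = 6.086 kΩ.
V_A = 10.7 × 6.086/(39.1 + 6.086) = 1.441 V.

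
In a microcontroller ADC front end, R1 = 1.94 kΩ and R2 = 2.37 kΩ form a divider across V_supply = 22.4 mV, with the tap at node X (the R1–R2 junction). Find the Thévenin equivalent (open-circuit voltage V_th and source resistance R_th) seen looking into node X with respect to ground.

V_th ≈ 12.3 mV, R_th ≈ 1.07 kΩ

V_th is the unloaded tap voltage: V_supply · R2/(R1+R2) = 22.4 × 0.5499 = 12.32 mV.
With V_supply suppressed (replaced by a short), R_th = R1 ‖ R2 = (1.940 × 2.37)/(1.940 + 2.37) = 1.067 kΩ.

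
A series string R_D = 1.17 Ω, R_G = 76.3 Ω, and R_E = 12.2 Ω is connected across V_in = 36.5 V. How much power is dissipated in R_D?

Series current I = V_in/ΣR = 36.5/89.67 = 0.4070 A.
P(R_D) = I²·R_D = (0.4070)² × 1.17 = 0.1939 W.

P ≈ 0.194 W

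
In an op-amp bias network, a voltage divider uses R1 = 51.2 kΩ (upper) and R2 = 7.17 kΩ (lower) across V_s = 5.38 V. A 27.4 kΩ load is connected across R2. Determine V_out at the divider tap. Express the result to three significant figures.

V_out ≈ 0.537 V

First combine the lower leg with the load: R2 ‖ R_L = 5.683 kΩ.
Voltage divider with the loaded lower leg: V_out = 5.38 × 5.683/(51.2 + 5.683) = 5.38 × 0.09991 = 0.5375 V.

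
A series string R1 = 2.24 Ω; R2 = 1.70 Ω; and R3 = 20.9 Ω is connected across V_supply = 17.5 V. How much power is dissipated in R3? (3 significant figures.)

P ≈ 10.4 W

ΣR = 24.84 Ω → I = 17.5/24.84 = 0.7045 A.
P(R3) = I²·R3 = (0.7045)² × 20.9 = 10.37 W.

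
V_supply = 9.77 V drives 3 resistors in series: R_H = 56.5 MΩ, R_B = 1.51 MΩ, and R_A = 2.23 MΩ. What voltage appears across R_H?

V ≈ 9.16 V

ΣR = 56.5 + 1.51 + 2.23 = 60.24 MΩ.
V = V_supply · R/ΣR = 9.77 × 0.9379 = 9.163 V.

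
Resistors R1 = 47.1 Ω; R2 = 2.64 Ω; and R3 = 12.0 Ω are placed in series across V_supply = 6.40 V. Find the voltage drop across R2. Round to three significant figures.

Series total: ΣR = 47.1 + 2.64 + 12.0 = 61.74 Ω.
V = V_supply · R/ΣR = 6.40 × 0.04276 = 0.2737 V.

V ≈ 0.274 V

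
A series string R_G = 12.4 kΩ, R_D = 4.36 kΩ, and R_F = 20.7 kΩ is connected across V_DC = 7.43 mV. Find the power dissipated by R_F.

ΣR = 37.46 kΩ → I = 7.43/37.46 = 0.1983 µA.
V(R_F) = I·R = 4.106 mV; P = V·I = 4.106 × 0.1983 = 0.8144 nW.

P ≈ 0.814 nW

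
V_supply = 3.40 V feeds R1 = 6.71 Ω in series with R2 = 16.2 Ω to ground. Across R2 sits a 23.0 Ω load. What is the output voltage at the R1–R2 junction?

V_out ≈ 1.99 V

First combine the lower leg with the load: R2 ‖ R_L = 9.505 Ω.
Now apply the divider: V_out = 3.40 × 0.5862 = 1.993 V.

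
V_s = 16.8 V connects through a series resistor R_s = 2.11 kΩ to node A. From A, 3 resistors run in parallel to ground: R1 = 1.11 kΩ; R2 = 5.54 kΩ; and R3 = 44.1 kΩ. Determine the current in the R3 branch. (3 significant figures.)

Combine the parallel branches: R_p = (1/1.11 + 1/5.54 + 1/44.1)⁻¹ = 0.9057 kΩ.
V_A = 16.8 × 0.9057/3.016 = 5.046 V.
I(R3) = V_A / R3 = 5.046/44.1 = 0.1144 mA.
(Check via current divider: I_total = 5.571 mA; share G_k/ΣG = 0.02054 → same result.)

I ≈ 0.114 mA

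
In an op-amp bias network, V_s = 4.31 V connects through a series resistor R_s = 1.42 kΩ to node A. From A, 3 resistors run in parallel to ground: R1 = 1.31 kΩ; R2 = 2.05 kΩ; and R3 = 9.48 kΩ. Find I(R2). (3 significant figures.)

I ≈ 0.718 mA

Parallel bank: R_p = 1/(1/1.31 + 1/2.05 + 1/9.48) = 0.7371 kΩ.
V_A by voltage divider: V_A = 4.31 × 0.7371/(1.42 + 0.7371) = 1.473 V.
I(R2) = V_A / R2 = 1.473/2.05 = 0.7184 mA.
(Check via current divider: I_total = 1.998 mA; share G_k/ΣG = 0.3596 → same result.)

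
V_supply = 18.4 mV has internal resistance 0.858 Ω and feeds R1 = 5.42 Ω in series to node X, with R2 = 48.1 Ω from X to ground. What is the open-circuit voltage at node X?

R1' = 0.858 + 5.42 = 6.278 Ω (source resistance + R1).
V_th is the unloaded tap voltage: V_supply · R2/(R1'+R2) = 18.4 × 0.8845 = 16.28 mV.

V_th ≈ 16.3 mV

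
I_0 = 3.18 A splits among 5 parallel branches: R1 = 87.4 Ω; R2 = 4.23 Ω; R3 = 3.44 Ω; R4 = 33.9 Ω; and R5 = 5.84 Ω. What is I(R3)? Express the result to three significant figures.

I ≈ 1.25 A

ΣG = 1/87.4 + 1/4.23 + 1/3.44 + 1/33.9 + 1/5.84 = 0.7393.
R3 takes the fraction G_k/ΣG = 0.2907/0.7393 = 0.3932, so I = 3.18 × 0.3932 = 1.250 A.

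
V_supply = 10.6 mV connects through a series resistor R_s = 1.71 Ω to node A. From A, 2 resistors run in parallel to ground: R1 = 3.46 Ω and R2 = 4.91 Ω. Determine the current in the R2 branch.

Combine the parallel branches: R_p = (1/3.46 + 1/4.91)⁻¹ = 2.030 Ω.
V_A by voltage divider: V_A = 10.6 × 2.030/(1.71 + 2.030) = 5.753 mV.
Branch current I = V_A/R2 = 5.753/4.91 = 1.172 mA.

I ≈ 1.17 mA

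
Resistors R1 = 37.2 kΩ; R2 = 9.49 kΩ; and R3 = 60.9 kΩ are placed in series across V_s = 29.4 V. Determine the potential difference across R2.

Total series resistance ΣR = 37.2 + 9.49 + 60.9 = 107.6 kΩ.
By the voltage-divider rule, V = 29.4 × 9.490/107.6 = 2.593 V.

V ≈ 2.59 V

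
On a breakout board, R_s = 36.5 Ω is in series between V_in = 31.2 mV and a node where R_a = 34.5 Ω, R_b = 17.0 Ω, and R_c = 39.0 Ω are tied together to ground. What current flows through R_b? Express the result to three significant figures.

I ≈ 0.357 mA

Combine the parallel branches: R_p = (1/34.5 + 1/17.0 + 1/39.0)⁻¹ = 8.814 Ω.
V_A by voltage divider: V_A = 31.2 × 8.814/(36.5 + 8.814) = 6.069 mV.
I(R_b) = V_A / R_b = 6.069/17.0 = 0.3570 mA.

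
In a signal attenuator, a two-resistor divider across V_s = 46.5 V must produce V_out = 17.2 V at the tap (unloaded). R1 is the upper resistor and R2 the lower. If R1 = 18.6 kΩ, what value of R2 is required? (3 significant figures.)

Required fraction k = V_out/V_s = 0.3699.
So R2 = R1 · V_out/(V_s − V_out) = 18.6 × 17.2/(46.5 − 17.2) = 18.6 × 0.5870 = 10.92 kΩ.

R2 ≈ 10.9 kΩ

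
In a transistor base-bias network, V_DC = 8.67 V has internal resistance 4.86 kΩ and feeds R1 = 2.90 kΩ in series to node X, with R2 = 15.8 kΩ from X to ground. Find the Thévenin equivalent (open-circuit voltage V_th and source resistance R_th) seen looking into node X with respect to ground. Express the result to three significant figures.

V_th ≈ 5.81 V, R_th ≈ 5.20 kΩ

R1' = 4.86 + 2.90 = 7.760 kΩ (source resistance + R1).
Open-circuit (no load on X): V_th = V_DC · R2/(R1' + R2) = 8.67 × 15.8/(7.760 + 15.8) = 5.814 V.
Looking into X with the source shorted: R_th = R1'·R2/(R1'+R2) = 7.760 × 15.8/23.56 = 5.204 kΩ.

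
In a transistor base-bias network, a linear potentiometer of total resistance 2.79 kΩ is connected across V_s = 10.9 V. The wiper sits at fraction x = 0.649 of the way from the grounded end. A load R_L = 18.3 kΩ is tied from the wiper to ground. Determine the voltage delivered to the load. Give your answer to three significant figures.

Lower segment x·R_p = 1.811 kΩ; upper segment (1−x)·R_p = 0.9793 kΩ.
R_L loads the lower segment: effective lower R = 1.648 kΩ.
Loaded-divider output: V_out = 10.9 × 0.6272 = 6.837 V.

V_out ≈ 6.84 V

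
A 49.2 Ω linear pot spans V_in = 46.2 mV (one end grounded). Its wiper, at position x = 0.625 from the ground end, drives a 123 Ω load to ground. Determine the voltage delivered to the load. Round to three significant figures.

The pot divides into 18.45 Ω above the wiper and 30.75 Ω below.
Lower segment in parallel with the load: 30.75 ‖ 123 = 24.60 Ω.
V_out = 46.2 × 24.60/(18.45 + 24.60) = 26.40 mV.
(Unloaded: V_out = x·V_in = 28.9 mV.)

V_out ≈ 26.4 mV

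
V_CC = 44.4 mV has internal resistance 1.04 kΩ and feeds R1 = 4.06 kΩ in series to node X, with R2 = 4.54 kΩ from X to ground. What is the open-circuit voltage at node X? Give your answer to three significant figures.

V_th ≈ 20.9 mV

R1' = 1.04 + 4.06 = 5.100 kΩ (source resistance + R1).
V_th is the unloaded tap voltage: V_CC · R2/(R1'+R2) = 44.4 × 0.4710 = 20.91 mV.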